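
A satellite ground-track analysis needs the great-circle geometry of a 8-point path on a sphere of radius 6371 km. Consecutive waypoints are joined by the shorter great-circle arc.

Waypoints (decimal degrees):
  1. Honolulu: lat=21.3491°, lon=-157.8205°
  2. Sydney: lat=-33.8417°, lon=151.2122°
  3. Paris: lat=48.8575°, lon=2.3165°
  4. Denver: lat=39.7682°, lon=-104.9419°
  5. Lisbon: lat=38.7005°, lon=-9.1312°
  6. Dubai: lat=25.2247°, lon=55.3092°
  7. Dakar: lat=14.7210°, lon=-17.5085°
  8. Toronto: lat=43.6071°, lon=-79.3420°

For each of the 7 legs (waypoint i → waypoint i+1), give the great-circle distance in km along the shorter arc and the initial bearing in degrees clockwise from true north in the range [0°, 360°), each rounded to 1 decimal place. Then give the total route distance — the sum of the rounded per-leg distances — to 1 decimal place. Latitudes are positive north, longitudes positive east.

Leg 1: φ1=0.3726121, φ2=-0.5906491, Δφ=-0.9632612, Δλ=5.3936381 rad; a=sin²(Δφ/2)+cosφ1·cosφ2·sin²(Δλ/2)=0.3577818114; c=2·atan2(√a, √(1-a))=1.282377856; dist=6371·c=8170.029 ≈ 8170.0 km; running total=8170.0 km
Leg 1 bearing: y=sinΔλ·cosφ2=-0.64518299, x=cosφ1·sinφ2-sinφ1·cosφ2·cosΔλ=-0.70910850; θ=atan2(y, x)=-137.7025° <0 so +360° → 222.2975° ≈ 222.3°
Leg 2: φ1=-0.5906491, φ2=0.8527242, Δφ=1.4433733, Δλ=-2.5987202 rad; a=sin²(Δφ/2)+cosφ1·cosφ2·sin²(Δλ/2)=0.9436440088; c=2·atan2(√a, √(1-a))=2.662227749; dist=6371·c=16961.053 ≈ 16961.1 km; running total=25131.1 km
Leg 2 bearing: y=sinΔλ·cosφ2=-0.33988713, x=cosφ1·sinφ2-sinφ1·cosφ2·cosΔλ=0.31176387; θ=atan2(y, x)=-47.4712° <0 so +360° → 312.5288° ≈ 312.5°
Leg 3: φ1=0.8527242, φ2=0.6940860, Δφ=-0.1586382, Δλ=-1.8720122 rad; a=sin²(Δφ/2)+cosφ1·cosφ2·sin²(Δλ/2)=0.3341530563; c=2·atan2(√a, √(1-a))=1.232697779; dist=6371·c=7853.518 ≈ 7853.5 km; running total=32984.6 km
Leg 3 bearing: y=sinΔλ·cosφ2=-0.73403184, x=cosφ1·sinφ2-sinφ1·cosφ2·cosΔλ=0.59260140; θ=atan2(y, x)=-51.0852° <0 so +360° → 308.9148° ≈ 308.9°
Leg 4: φ1=0.6940860, φ2=0.6754511, Δφ=-0.0186349, Δλ=1.6722122 rad; a=sin²(Δφ/2)+cosφ1·cosφ2·sin²(Δλ/2)=0.3303849955; c=2·atan2(√a, √(1-a))=1.224698077; dist=6371·c=7802.551 ≈ 7802.6 km; running total=40787.2 km
Leg 4 bearing: y=sinΔλ·cosφ2=0.77641499, x=cosφ1·sinφ2-sinφ1·cosφ2·cosΔλ=0.53113348; θ=atan2(y, x)=55.6246° ≈ 55.6°
Leg 5: φ1=0.6754511, φ2=0.4402541, Δφ=-0.2351971, Δλ=1.1246972 rad; a=sin²(Δφ/2)+cosφ1·cosφ2·sin²(Δλ/2)=0.2144658114; c=2·atan2(√a, √(1-a))=0.962989593; dist=6371·c=6135.207 ≈ 6135.2 km; running total=46922.4 km
Leg 5 bearing: y=sinΔλ·cosφ2=0.81611227, x=cosφ1·sinφ2-sinφ1·cosφ2·cosΔλ=0.08855319; θ=atan2(y, x)=83.8073° ≈ 83.8°
Leg 6: φ1=0.4402541, φ2=0.2569299, Δφ=-0.1833241, Δλ=-1.2709086 rad; a=sin²(Δφ/2)+cosφ1·cosφ2·sin²(Δλ/2)=0.3166170291; c=2·atan2(√a, √(1-a))=1.195266010; dist=6371·c=7615.040 ≈ 7615.0 km; running total=54537.4 km
Leg 6 bearing: y=sinΔλ·cosφ2=-0.92400935, x=cosφ1·sinφ2-sinφ1·cosφ2·cosΔλ=0.10811780; θ=atan2(y, x)=-83.3262° <0 so +360° → 276.6738° ≈ 276.7°
Leg 7: φ1=0.2569299, φ2=0.7610875, Δφ=0.5041576, Δλ=-1.0791982 rad; a=sin²(Δφ/2)+cosφ1·cosφ2·sin²(Δλ/2)=0.2470806922; c=2·atan2(√a, √(1-a))=1.040442475; dist=6371·c=6628.659 ≈ 6628.7 km; running total=61166.1 km
Leg 7 bearing: y=sinΔλ·cosφ2=-0.63833979, x=cosφ1·sinφ2-sinφ1·cosφ2·cosΔλ=0.58021513; θ=atan2(y, x)=-47.7309° <0 so +360° → 312.2691° ≈ 312.3°

Leg 1: dist=8170.0 km, bearing=222.3°
Leg 2: dist=16961.1 km, bearing=312.5°
Leg 3: dist=7853.5 km, bearing=308.9°
Leg 4: dist=7802.6 km, bearing=55.6°
Leg 5: dist=6135.2 km, bearing=83.8°
Leg 6: dist=7615.0 km, bearing=276.7°
Leg 7: dist=6628.7 km, bearing=312.3°
Total: 61166.1 km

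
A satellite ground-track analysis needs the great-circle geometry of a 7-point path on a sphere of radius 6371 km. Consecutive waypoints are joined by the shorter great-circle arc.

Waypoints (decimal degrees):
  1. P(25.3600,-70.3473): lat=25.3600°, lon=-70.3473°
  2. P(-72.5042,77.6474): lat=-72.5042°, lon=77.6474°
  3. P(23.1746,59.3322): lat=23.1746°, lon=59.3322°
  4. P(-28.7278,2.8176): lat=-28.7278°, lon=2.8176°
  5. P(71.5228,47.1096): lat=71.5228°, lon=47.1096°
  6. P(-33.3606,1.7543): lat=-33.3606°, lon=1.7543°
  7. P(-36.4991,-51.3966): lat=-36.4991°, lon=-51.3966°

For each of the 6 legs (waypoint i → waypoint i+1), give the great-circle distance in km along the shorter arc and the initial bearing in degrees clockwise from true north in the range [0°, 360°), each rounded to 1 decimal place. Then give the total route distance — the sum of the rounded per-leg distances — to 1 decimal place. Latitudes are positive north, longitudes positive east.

Leg 1: dist=14422.8 km, bearing=168.0°
Leg 2: dist=10728.7 km, bearing=343.1°
Leg 3: dist=8360.7 km, bearing=229.2°
Leg 4: dist=11663.1 km, bearing=13.2°
Leg 5: dist=12187.6 km, bearing=219.1°
Leg 6: dist=4796.4 km, bearing=250.2°
Total: 62159.3 km

Leg 1: φ1=0.4426155, φ2=-1.2654370, Δφ=-1.7080525, Δλ=2.5829948 rad; a=sin²(Δφ/2)+cosφ1·cosφ2·sin²(Δλ/2)=0.8194311151; c=2·atan2(√a, √(1-a))=2.263814756; dist=6371·c=14422.764 ≈ 14422.8 km; running total=14422.8 km
Leg 1 bearing: y=sinΔλ·cosφ2=0.15933633, x=cosφ1·sinφ2-sinφ1·cosφ2·cosΔλ=-0.75264001; θ=atan2(y, x)=168.0468° ≈ 168.0°
Leg 2: φ1=-1.2654370, φ2=0.4044731, Δφ=1.6699101, Δλ=-0.3196605 rad; a=sin²(Δφ/2)+cosφ1·cosφ2·sin²(Δλ/2)=0.5564761281; c=2·atan2(√a, √(1-a))=1.683990151; dist=6371·c=10728.701 ≈ 10728.7 km; running total=25151.5 km
Leg 2 bearing: y=sinΔλ·cosφ2=-0.28888791, x=cosφ1·sinφ2-sinφ1·cosφ2·cosΔλ=0.95067637; θ=atan2(y, x)=-16.9028° <0 so +360° → 343.0972° ≈ 343.1°
Leg 3: φ1=0.4044731, φ2=-0.5013947, Δφ=-0.9058678, Δλ=-0.9863658 rad; a=sin²(Δφ/2)+cosφ1·cosφ2·sin²(Δλ/2)=0.3721882857; c=2·atan2(√a, √(1-a))=1.312303826; dist=6371·c=8360.688 ≈ 8360.7 km; running total=33512.2 km
Leg 3 bearing: y=sinΔλ·cosφ2=-0.73136867, x=cosφ1·sinφ2-sinφ1·cosφ2·cosΔλ=-0.63226302; θ=atan2(y, x)=-130.8432° <0 so +360° → 229.1568° ≈ 229.2°
Leg 4: φ1=-0.5013947, φ2=1.2483084, Δφ=1.7497030, Δλ=0.7730412 rad; a=sin²(Δφ/2)+cosφ1·cosφ2·sin²(Δλ/2)=0.6284703792; c=2·atan2(√a, √(1-a))=1.830651674; dist=6371·c=11663.082 ≈ 11663.1 km; running total=45175.3 km
Leg 4 bearing: y=sinΔλ·cosφ2=0.22131517, x=cosφ1·sinφ2-sinφ1·cosφ2·cosΔλ=0.94074494; θ=atan2(y, x)=13.2384° ≈ 13.2°
Leg 5: φ1=1.2483084, φ2=-0.5822523, Δφ=-1.8305607, Δλ=-0.7915993 rad; a=sin²(Δφ/2)+cosφ1·cosφ2·sin²(Δλ/2)=0.6677738366; c=2·atan2(√a, √(1-a))=1.912982876; dist=6371·c=12187.614 ≈ 12187.6 km; running total=57362.9 km
Leg 5 bearing: y=sinΔλ·cosφ2=-0.59424510, x=cosφ1·sinφ2-sinφ1·cosφ2·cosΔλ=-0.73094495; θ=atan2(y, x)=-140.8895° <0 so +360° → 219.1105° ≈ 219.1°
Leg 6: φ1=-0.5822523, φ2=-0.6370295, Δφ=-0.0547772, Δλ=-0.9276582 rad; a=sin²(Δφ/2)+cosφ1·cosφ2·sin²(Δλ/2)=0.1351294698; c=2·atan2(√a, √(1-a))=0.752853173; dist=6371·c=4796.428 ≈ 4796.4 km; running total=62159.3 km
Leg 6 bearing: y=sinΔλ·cosφ2=-0.64326800, x=cosφ1·sinφ2-sinφ1·cosφ2·cosΔλ=-0.23169866; θ=atan2(y, x)=-109.8085° <0 so +360° → 250.1915° ≈ 250.2°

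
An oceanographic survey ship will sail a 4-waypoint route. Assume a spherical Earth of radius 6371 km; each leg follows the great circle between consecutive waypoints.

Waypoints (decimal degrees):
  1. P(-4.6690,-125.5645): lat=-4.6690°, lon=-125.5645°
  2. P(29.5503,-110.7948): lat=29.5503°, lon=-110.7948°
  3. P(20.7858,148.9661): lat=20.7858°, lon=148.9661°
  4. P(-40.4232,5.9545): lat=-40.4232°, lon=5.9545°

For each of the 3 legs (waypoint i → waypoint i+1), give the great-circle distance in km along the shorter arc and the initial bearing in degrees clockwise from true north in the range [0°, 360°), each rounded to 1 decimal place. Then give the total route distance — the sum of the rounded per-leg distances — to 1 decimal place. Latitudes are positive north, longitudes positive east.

Leg 1: dist=4118.4 km, bearing=21.6°
Leg 2: dist=9813.5 km, bearing=293.0°
Leg 3: dist=15900.6 km, bearing=229.6°
Total: 29832.5 km

Leg 1: φ1=-0.0814894, φ2=0.5157500, Δφ=0.5972395, Δλ=0.2577799 rad; a=sin²(Δφ/2)+cosφ1·cosφ2·sin²(Δλ/2)=0.1008785630; c=2·atan2(√a, √(1-a))=0.646423961; dist=6371·c=4118.367 ≈ 4118.4 km; running total=4118.4 km
Leg 1 bearing: y=sinΔλ·cosφ2=0.22177334, x=cosφ1·sinφ2-sinφ1·cosφ2·cosΔλ=0.56002223; θ=atan2(y, x)=21.6040° ≈ 21.6°
Leg 2: φ1=0.5157500, φ2=0.3627806, Δφ=-0.1529694, Δλ=4.5336830 rad; a=sin²(Δφ/2)+cosφ1·cosφ2·sin²(Δλ/2)=0.4847748617; c=2·atan2(√a, √(1-a))=1.540341343; dist=6371·c=9813.515 ≈ 9813.5 km; running total=13931.9 km
Leg 2 bearing: y=sinΔλ·cosφ2=-0.92002472, x=cosφ1·sinφ2-sinφ1·cosφ2·cosΔλ=0.39067544; θ=atan2(y, x)=-66.9922° <0 so +360° → 293.0078° ≈ 293.0°
Leg 3: φ1=0.3627806, φ2=-0.7055179, Δφ=-1.0682986, Δλ=-2.4960233 rad; a=sin²(Δφ/2)+cosφ1·cosφ2·sin²(Δλ/2)=0.8993042085; c=2·atan2(√a, √(1-a))=2.495775813; dist=6371·c=15900.588 ≈ 15900.6 km; running total=29832.5 km
Leg 3 bearing: y=sinΔλ·cosφ2=-0.45802412, x=cosφ1·sinφ2-sinφ1·cosφ2·cosΔλ=-0.39043374; θ=atan2(y, x)=-130.4453° <0 so +360° → 229.5547° ≈ 229.6°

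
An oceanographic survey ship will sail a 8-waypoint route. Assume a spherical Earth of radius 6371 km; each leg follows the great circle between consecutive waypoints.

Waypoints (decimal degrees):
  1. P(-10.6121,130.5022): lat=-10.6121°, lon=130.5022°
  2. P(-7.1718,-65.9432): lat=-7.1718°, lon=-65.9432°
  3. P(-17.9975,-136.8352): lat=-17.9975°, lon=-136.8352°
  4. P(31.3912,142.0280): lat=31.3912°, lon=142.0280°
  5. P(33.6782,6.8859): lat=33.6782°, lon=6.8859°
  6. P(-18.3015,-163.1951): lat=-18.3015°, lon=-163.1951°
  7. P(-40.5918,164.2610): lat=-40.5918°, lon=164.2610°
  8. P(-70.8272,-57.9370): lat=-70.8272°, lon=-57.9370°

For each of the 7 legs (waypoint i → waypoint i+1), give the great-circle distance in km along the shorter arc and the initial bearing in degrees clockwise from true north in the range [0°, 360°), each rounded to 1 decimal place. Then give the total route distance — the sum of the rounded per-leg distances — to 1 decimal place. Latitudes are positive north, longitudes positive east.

Leg 1: dist=17327.3 km, bearing=136.7°
Leg 2: dist=7746.7 km, bearing=253.4°
Leg 3: dist=10236.0 km, bearing=302.4°
Leg 4: dist=11386.2 km, bearing=323.1°
Leg 5: dist=18041.3 km, bearing=327.6°
Leg 6: dist=3969.8 km, bearing=224.4°
Leg 7: dist=7176.9 km, bearing=165.9°
Total: 75884.2 km

Leg 1: φ1=-0.1852161, φ2=-0.1251715, Δφ=0.0600446, Δλ=-3.4286190 rad; a=sin²(Δφ/2)+cosφ1·cosφ2·sin²(Δλ/2)=0.9561597538; c=2·atan2(√a, √(1-a))=2.719709650; dist=6371·c=17327.270 ≈ 17327.3 km; running total=17327.3 km
Leg 1 bearing: y=sinΔλ·cosφ2=0.28088660, x=cosφ1·sinφ2-sinφ1·cosφ2·cosΔλ=-0.29795274; θ=atan2(y, x)=136.6888° ≈ 136.7°
Leg 2: φ1=-0.1251715, φ2=-0.3141156, Δφ=-0.1889441, Δλ=-1.2372988 rad; a=sin²(Δφ/2)+cosφ1·cosφ2·sin²(Δλ/2)=0.3262645776; c=2·atan2(√a, √(1-a))=1.215923792; dist=6371·c=7746.650 ≈ 7746.7 km; running total=25074.0 km
Leg 2 bearing: y=sinΔλ·cosφ2=-0.89866910, x=cosφ1·sinφ2-sinφ1·cosφ2·cosΔλ=-0.26768986; θ=atan2(y, x)=-106.5874° <0 so +360° → 253.4126° ≈ 253.4°
Leg 3: φ1=-0.3141156, φ2=0.5478798, Δφ=0.8619954, Δλ=4.8670810 rad; a=sin²(Δφ/2)+cosφ1·cosφ2·sin²(Δλ/2)=0.5179251547; c=2·atan2(√a, √(1-a))=1.606654320; dist=6371·c=10235.995 ≈ 10236.0 km; running total=35310.0 km
Leg 3 bearing: y=sinΔλ·cosφ2=-0.84343763, x=cosφ1·sinφ2-sinφ1·cosφ2·cosΔλ=0.53602959; θ=atan2(y, x)=-57.5628° <0 so +360° → 302.4372° ≈ 302.4°
Leg 4: φ1=0.5478798, φ2=0.5877955, Δφ=0.0399157, Δλ=-2.3586746 rad; a=sin²(Δφ/2)+cosφ1·cosφ2·sin²(Δλ/2)=0.6073521178; c=2·atan2(√a, √(1-a))=1.787185320; dist=6371·c=11386.158 ≈ 11386.2 km; running total=46696.2 km
Leg 4 bearing: y=sinΔλ·cosφ2=-0.58696845, x=cosφ1·sinφ2-sinφ1·cosφ2·cosΔλ=0.78062163; θ=atan2(y, x)=-36.9404° <0 so +360° → 323.0596° ≈ 323.1°
Leg 5: φ1=0.5877955, φ2=-0.3194214, Δφ=-0.9072169, Δλ=-2.9684734 rad; a=sin²(Δφ/2)+cosφ1·cosφ2·sin²(Δλ/2)=0.9761967621; c=2·atan2(√a, √(1-a))=2.831789247; dist=6371·c=18041.329 ≈ 18041.3 km; running total=64737.5 km
Leg 5 bearing: y=sinΔλ·cosφ2=-0.16354260, x=cosφ1·sinφ2-sinφ1·cosφ2·cosΔλ=0.25729437; θ=atan2(y, x)=-32.4410° <0 so +360° → 327.5590° ≈ 327.6°
Leg 6: φ1=-0.3194214, φ2=-0.7084606, Δφ=-0.3890391, Δλ=5.7151871 rad; a=sin²(Δφ/2)+cosφ1·cosφ2·sin²(Δλ/2)=0.0939652752; c=2·atan2(√a, √(1-a))=0.623106667; dist=6371·c=3969.813 ≈ 3969.8 km; running total=68707.3 km
Leg 6 bearing: y=sinΔλ·cosφ2=-0.40849680, x=cosφ1·sinφ2-sinφ1·cosφ2·cosΔλ=-0.41674161; θ=atan2(y, x)=-135.5724° <0 so +360° → 224.4276° ≈ 224.4°
Leg 7: φ1=-0.7084606, φ2=-1.2361678, Δφ=-0.5277073, Δλ=-3.8780867 rad; a=sin²(Δφ/2)+cosφ1·cosφ2·sin²(Δλ/2)=0.2850899038; c=2·atan2(√a, √(1-a))=1.126502701; dist=6371·c=7176.949 ≈ 7176.9 km; running total=75884.2 km
Leg 7 bearing: y=sinΔλ·cosφ2=0.22059683, x=cosφ1·sinφ2-sinφ1·cosφ2·cosΔλ=-0.87555219; θ=atan2(y, x)=165.8586° ≈ 165.9°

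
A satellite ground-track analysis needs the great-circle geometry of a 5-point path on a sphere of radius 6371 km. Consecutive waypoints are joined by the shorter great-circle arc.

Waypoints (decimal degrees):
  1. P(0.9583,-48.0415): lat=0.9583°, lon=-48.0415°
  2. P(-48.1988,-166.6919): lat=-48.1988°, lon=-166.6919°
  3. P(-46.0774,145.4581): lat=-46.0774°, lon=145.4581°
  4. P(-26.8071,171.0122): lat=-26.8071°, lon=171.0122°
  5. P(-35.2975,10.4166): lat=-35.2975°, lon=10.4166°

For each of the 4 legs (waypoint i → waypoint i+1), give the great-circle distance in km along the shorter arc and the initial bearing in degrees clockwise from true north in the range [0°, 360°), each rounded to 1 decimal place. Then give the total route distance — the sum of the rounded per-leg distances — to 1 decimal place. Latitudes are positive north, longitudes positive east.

Leg 1: φ1=0.0167255, φ2=-0.8412278, Δφ=-0.8579532, Δλ=-2.0708401 rad; a=sin²(Δφ/2)+cosφ1·cosφ2·sin²(Δλ/2)=0.6660043692; c=2·atan2(√a, √(1-a))=1.909228639; dist=6371·c=12163.696 ≈ 12163.7 km; running total=12163.7 km
Leg 1 bearing: y=sinΔλ·cosφ2=-0.58493697, x=cosφ1·sinφ2-sinφ1·cosφ2·cosΔλ=-0.74001279; θ=atan2(y, x)=-141.6757° <0 so +360° → 218.3243° ≈ 218.3°
Leg 2: φ1=-0.8412278, φ2=-0.8042023, Δφ=0.0370254, Δλ=5.4480453 rad; a=sin²(Δφ/2)+cosφ1·cosφ2·sin²(Δλ/2)=0.0763863045; c=2·atan2(√a, √(1-a))=0.560052183; dist=6371·c=3568.092 ≈ 3568.1 km; running total=15731.8 km
Leg 2 bearing: y=sinΔλ·cosφ2=-0.51429220, x=cosφ1·sinφ2-sinφ1·cosφ2·cosΔλ=-0.13307620; θ=atan2(y, x)=-104.5074° <0 so +360° → 255.4926° ≈ 255.5°
Leg 3: φ1=-0.8042023, φ2=-0.4678722, Δφ=0.3363302, Δλ=0.4460032 rad; a=sin²(Δφ/2)+cosφ1·cosφ2·sin²(Δλ/2)=0.0582963429; c=2·atan2(√a, √(1-a))=0.487712056; dist=6371·c=3107.214 ≈ 3107.2 km; running total=18839.0 km
Leg 3 bearing: y=sinΔλ·cosφ2=0.38500452, x=cosφ1·sinφ2-sinφ1·cosφ2·cosΔλ=0.26713861; θ=atan2(y, x)=55.2448° ≈ 55.2°
Leg 4: φ1=-0.4678722, φ2=-0.6160576, Δφ=-0.1481854, Δλ=-2.8029220 rad; a=sin²(Δφ/2)+cosφ1·cosφ2·sin²(Δλ/2)=0.7132404181; c=2·atan2(√a, √(1-a))=2.011394775; dist=6371·c=12814.596 ≈ 12814.6 km; running total=31653.6 km
Leg 4 bearing: y=sinΔλ·cosφ2=-0.27115668, x=cosφ1·sinφ2-sinφ1·cosφ2·cosΔλ=-0.86289522; θ=atan2(y, x)=-162.5552° <0 so +360° → 197.4448° ≈ 197.4°

Leg 1: dist=12163.7 km, bearing=218.3°
Leg 2: dist=3568.1 km, bearing=255.5°
Leg 3: dist=3107.2 km, bearing=55.2°
Leg 4: dist=12814.6 km, bearing=197.4°
Total: 31653.6 km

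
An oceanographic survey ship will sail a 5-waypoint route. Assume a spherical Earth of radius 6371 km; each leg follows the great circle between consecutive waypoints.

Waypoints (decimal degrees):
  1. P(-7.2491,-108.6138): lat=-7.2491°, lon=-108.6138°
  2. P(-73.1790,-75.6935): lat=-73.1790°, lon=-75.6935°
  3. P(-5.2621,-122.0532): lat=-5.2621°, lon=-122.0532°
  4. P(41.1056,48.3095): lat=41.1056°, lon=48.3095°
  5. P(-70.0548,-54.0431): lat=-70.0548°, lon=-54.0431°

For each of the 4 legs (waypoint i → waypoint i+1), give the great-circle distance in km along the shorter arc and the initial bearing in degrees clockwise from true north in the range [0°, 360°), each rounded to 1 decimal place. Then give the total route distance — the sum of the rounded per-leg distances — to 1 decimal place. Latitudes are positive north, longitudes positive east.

Leg 1: dist=7649.3 km, bearing=170.3°
Leg 2: dist=8155.3 km, bearing=311.2°
Leg 3: dist=15915.7 km, bearing=12.1°
Leg 4: dist=14711.0 km, bearing=206.8°
Total: 46431.3 km

Leg 1: φ1=-0.1265207, φ2=-1.2772145, Δφ=-1.1506938, Δλ=0.5745676 rad; a=sin²(Δφ/2)+cosφ1·cosφ2·sin²(Δλ/2)=0.3191207415; c=2·atan2(√a, √(1-a))=1.200642851; dist=6371·c=7649.296 ≈ 7649.3 km; running total=7649.3 km
Leg 1 bearing: y=sinΔλ·cosφ2=0.15727134, x=cosφ1·sinφ2-sinφ1·cosφ2·cosΔλ=-0.91891050; θ=atan2(y, x)=170.2879° ≈ 170.3°
Leg 2: φ1=-1.2772145, φ2=-0.0918410, Δφ=1.1853735, Δλ=-0.8091294 rad; a=sin²(Δφ/2)+cosφ1·cosφ2·sin²(Δλ/2)=0.3566712499; c=2·atan2(√a, √(1-a))=1.280060238; dist=6371·c=8155.264 ≈ 8155.3 km; running total=15804.6 km
Leg 2 bearing: y=sinΔλ·cosφ2=-0.72063671, x=cosφ1·sinφ2-sinφ1·cosφ2·cosΔλ=0.63127665; θ=atan2(y, x)=-48.7817° <0 so +360° → 311.2183° ≈ 311.2°
Leg 3: φ1=-0.0918410, φ2=0.7174281, Δφ=0.8092690, Δλ=2.9733900 rad; a=sin²(Δφ/2)+cosφ1·cosφ2·sin²(Δλ/2)=0.9000151767; c=2·atan2(√a, √(1-a))=2.498142136; dist=6371·c=15915.664 ≈ 15915.7 km; running total=31720.3 km
Leg 3 bearing: y=sinΔλ·cosφ2=0.12614374, x=cosφ1·sinφ2-sinφ1·cosφ2·cosΔλ=0.58654854; θ=atan2(y, x)=12.1372° ≈ 12.1°
Leg 4: φ1=0.7174281, φ2=-1.2226869, Δφ=-1.9401150, Δλ=-1.7863899 rad; a=sin²(Δφ/2)+cosφ1·cosφ2·sin²(Δλ/2)=0.8365006785; c=2·atan2(√a, √(1-a))=2.309055517; dist=6371·c=14710.993 ≈ 14711.0 km; running total=46431.3 km
Leg 4 bearing: y=sinΔλ·cosφ2=-0.33322413, x=cosφ1·sinφ2-sinφ1·cosφ2·cosΔλ=-0.66032632; θ=atan2(y, x)=-153.2229° <0 so +360° → 206.7771° ≈ 206.8°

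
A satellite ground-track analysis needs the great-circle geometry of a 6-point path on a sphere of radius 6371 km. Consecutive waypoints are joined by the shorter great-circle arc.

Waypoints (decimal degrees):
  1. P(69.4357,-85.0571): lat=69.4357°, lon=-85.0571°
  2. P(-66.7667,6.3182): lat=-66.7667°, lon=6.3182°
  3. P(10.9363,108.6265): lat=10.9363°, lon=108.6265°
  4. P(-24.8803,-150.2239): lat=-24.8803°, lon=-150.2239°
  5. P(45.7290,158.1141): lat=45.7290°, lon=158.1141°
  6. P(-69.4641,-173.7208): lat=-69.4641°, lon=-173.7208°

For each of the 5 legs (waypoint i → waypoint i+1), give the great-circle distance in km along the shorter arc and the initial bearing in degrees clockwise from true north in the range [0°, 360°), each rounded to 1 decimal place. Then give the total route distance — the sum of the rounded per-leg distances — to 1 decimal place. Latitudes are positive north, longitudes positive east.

Leg 1: φ1=1.2118816, φ2=-1.1652987, Δφ=-2.3771803, Δλ=1.5947998 rad; a=sin²(Δφ/2)+cosφ1·cosφ2·sin²(Δλ/2)=0.9318389486; c=2·atan2(√a, √(1-a))=2.613317784; dist=6371·c=16649.448 ≈ 16649.4 km; running total=16649.4 km
Leg 1 bearing: y=sinΔλ·cosφ2=0.39436240, x=cosφ1·sinφ2-sinφ1·cosφ2·cosΔλ=-0.31390888; θ=atan2(y, x)=128.5195° ≈ 128.5°
Leg 2: φ1=-1.1652987, φ2=0.1908744, Δφ=1.3561732, Δλ=1.7856167 rad; a=sin²(Δφ/2)+cosφ1·cosφ2·sin²(Δλ/2)=0.6284483148; c=2·atan2(√a, √(1-a))=1.830606013; dist=6371·c=11662.791 ≈ 11662.8 km; running total=28312.2 km
Leg 2 bearing: y=sinΔλ·cosφ2=0.95927086, x=cosφ1·sinφ2-sinφ1·cosφ2·cosΔλ=-0.11748846; θ=atan2(y, x)=96.9826° ≈ 97.0°
Leg 3: φ1=0.1908744, φ2=-0.4342432, Δφ=-0.6251176, Δλ=-4.5177918 rad; a=sin²(Δφ/2)+cosφ1·cosφ2·sin²(Δλ/2)=0.6260285547; c=2·atan2(√a, √(1-a))=1.825601740; dist=6371·c=11630.909 ≈ 11630.9 km; running total=39943.1 km
Leg 3 bearing: y=sinΔλ·cosφ2=0.89006611, x=cosφ1·sinφ2-sinφ1·cosφ2·cosΔλ=-0.37980196; θ=atan2(y, x)=113.1085° ≈ 113.1°
Leg 4: φ1=-0.4342432, φ2=0.7981216, Δφ=1.2323648, Δλ=5.3815133 rad; a=sin²(Δφ/2)+cosφ1·cosφ2·sin²(Δλ/2)=0.4542216887; c=2·atan2(√a, √(1-a))=1.479111305; dist=6371·c=9423.418 ≈ 9423.4 km; running total=49366.5 km
Leg 4 bearing: y=sinΔλ·cosφ2=-0.54752840, x=cosφ1·sinφ2-sinφ1·cosφ2·cosΔλ=0.83176321; θ=atan2(y, x)=-33.3559° <0 so +360° → 326.6441° ≈ 326.6°
Leg 5: φ1=0.7981216, φ2=-1.2123773, Δφ=-2.0104989, Δλ=-5.7916116 rad; a=sin²(Δφ/2)+cosφ1·cosφ2·sin²(Δλ/2)=0.7273327248; c=2·atan2(√a, √(1-a))=2.042792885; dist=6371·c=13014.633 ≈ 13014.6 km; running total=62381.1 km
Leg 5 bearing: y=sinΔλ·cosφ2=0.16557973, x=cosφ1·sinφ2-sinφ1·cosφ2·cosΔλ=-0.87513581; θ=atan2(y, x)=169.2860° ≈ 169.3°

Leg 1: dist=16649.4 km, bearing=128.5°
Leg 2: dist=11662.8 km, bearing=97.0°
Leg 3: dist=11630.9 km, bearing=113.1°
Leg 4: dist=9423.4 km, bearing=326.6°
Leg 5: dist=13014.6 km, bearing=169.3°
Total: 62381.1 km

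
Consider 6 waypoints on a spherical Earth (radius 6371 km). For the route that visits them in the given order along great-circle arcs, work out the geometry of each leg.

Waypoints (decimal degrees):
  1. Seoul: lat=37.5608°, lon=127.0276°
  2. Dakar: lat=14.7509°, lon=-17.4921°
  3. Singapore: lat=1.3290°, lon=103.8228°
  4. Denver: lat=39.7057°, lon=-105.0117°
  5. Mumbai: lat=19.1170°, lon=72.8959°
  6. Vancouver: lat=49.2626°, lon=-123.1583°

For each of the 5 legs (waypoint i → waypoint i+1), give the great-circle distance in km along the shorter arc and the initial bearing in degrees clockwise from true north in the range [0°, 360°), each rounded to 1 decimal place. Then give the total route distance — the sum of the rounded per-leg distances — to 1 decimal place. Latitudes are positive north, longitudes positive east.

Leg 1: dist=13117.8 km, bearing=320.5°
Leg 2: dist=13318.2 km, bearing=79.7°
Leg 3: dist=14591.0 km, bearing=29.6°
Leg 4: dist=13470.7 km, bearing=2.3°
Leg 5: dist=12247.6 km, bearing=11.1°
Total: 66745.3 km

Leg 1: φ1=0.6555596, φ2=0.2574518, Δφ=-0.3981079, Δλ=-2.5223446 rad; a=sin²(Δφ/2)+cosφ1·cosφ2·sin²(Δλ/2)=0.7345114998; c=2·atan2(√a, √(1-a))=2.058980557; dist=6371·c=13117.765 ≈ 13117.8 km; running total=13117.8 km
Leg 1 bearing: y=sinΔλ·cosφ2=-0.56129339, x=cosφ1·sinφ2-sinφ1·cosφ2·cosΔλ=0.68188500; θ=atan2(y, x)=-39.4595° <0 so +360° → 320.5405° ≈ 320.5°
Leg 2: φ1=0.2574518, φ2=0.0231954, Δφ=-0.2342563, Δλ=2.1173444 rad; a=sin²(Δφ/2)+cosφ1·cosφ2·sin²(Δλ/2)=0.7482855039; c=2·atan2(√a, √(1-a))=2.090440148; dist=6371·c=13318.194 ≈ 13318.2 km; running total=26436.0 km
Leg 2 bearing: y=sinΔλ·cosφ2=0.85409388, x=cosφ1·sinφ2-sinφ1·cosφ2·cosΔλ=0.15472838; θ=atan2(y, x)=79.7316° ≈ 79.7°
Leg 3: φ1=0.0231954, φ2=0.6929952, Δφ=0.6697998, Δλ=-3.6448496 rad; a=sin²(Δφ/2)+cosφ1·cosφ2·sin²(Δλ/2)=0.8294763772; c=2·atan2(√a, √(1-a))=2.290221965; dist=6371·c=14591.004 ≈ 14591.0 km; running total=41027.0 km
Leg 3 bearing: y=sinΔλ·cosφ2=0.37103633, x=cosφ1·sinφ2-sinφ1·cosφ2·cosΔλ=0.65430369; θ=atan2(y, x)=29.5563° ≈ 29.6°
Leg 4: φ1=0.6929952, φ2=0.3336546, Δφ=-0.3593406, Δλ=3.1050734 rad; a=sin²(Δφ/2)+cosφ1·cosφ2·sin²(Δλ/2)=0.7586017064; c=2·atan2(√a, √(1-a))=2.114376473; dist=6371·c=13470.693 ≈ 13470.7 km; running total=54497.7 km
Leg 4 bearing: y=sinΔλ·cosφ2=0.03449763, x=cosφ1·sinφ2-sinφ1·cosφ2·cosΔλ=0.85516697; θ=atan2(y, x)=2.3101° ≈ 2.3°
Leg 5: φ1=0.3336546, φ2=0.8597946, Δφ=0.5261400, Δλ=-3.4217913 rad; a=sin²(Δφ/2)+cosφ1·cosφ2·sin²(Δλ/2)=0.6722041737; c=2·atan2(√a, √(1-a))=1.922404830; dist=6371·c=12247.641 ≈ 12247.6 km; running total=66745.3 km
Leg 5 bearing: y=sinΔλ·cosφ2=0.18047238, x=cosφ1·sinφ2-sinφ1·cosφ2·cosΔλ=0.92131027; θ=atan2(y, x)=11.0831° ≈ 11.1°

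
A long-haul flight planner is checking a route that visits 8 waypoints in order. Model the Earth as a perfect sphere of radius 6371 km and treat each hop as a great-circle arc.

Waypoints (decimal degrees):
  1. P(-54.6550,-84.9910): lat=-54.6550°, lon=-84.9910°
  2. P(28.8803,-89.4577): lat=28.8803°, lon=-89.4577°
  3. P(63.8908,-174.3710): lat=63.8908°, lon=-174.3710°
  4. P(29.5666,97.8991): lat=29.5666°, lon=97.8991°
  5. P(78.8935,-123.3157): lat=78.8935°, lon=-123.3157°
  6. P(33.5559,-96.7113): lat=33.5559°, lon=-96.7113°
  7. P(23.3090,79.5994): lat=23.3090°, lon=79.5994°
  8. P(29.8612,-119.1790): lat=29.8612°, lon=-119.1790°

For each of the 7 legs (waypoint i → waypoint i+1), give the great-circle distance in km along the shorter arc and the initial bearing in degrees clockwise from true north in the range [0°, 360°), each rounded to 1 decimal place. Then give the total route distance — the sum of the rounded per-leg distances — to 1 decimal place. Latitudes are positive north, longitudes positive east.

Leg 1: φ1=-0.9539097, φ2=0.5040563, Δφ=1.4579660, Δλ=-0.0779586 rad; a=sin²(Δφ/2)+cosφ1·cosφ2·sin²(Δλ/2)=0.4444737313; c=2·atan2(√a, √(1-a))=1.459514251; dist=6371·c=9298.565 ≈ 9298.6 km; running total=9298.6 km
Leg 1 bearing: y=sinΔλ·cosφ2=-0.06819383, x=cosφ1·sinφ2-sinφ1·cosφ2·cosΔλ=0.99147210; θ=atan2(y, x)=-3.9346° <0 so +360° → 356.0654° ≈ 356.1°
Leg 2: φ1=0.5040563, φ2=1.1151048, Δφ=0.6110485, Δλ=-1.4820167 rad; a=sin²(Δφ/2)+cosφ1·cosφ2·sin²(Δλ/2)=0.2660685984; c=2·atan2(√a, √(1-a))=1.083925288; dist=6371·c=6905.688 ≈ 6905.7 km; running total=16204.3 km
Leg 2 bearing: y=sinΔλ·cosφ2=-0.43835017, x=cosφ1·sinφ2-sinφ1·cosφ2·cosΔλ=0.76743308; θ=atan2(y, x)=-29.7346° <0 so +360° → 330.2654° ≈ 330.3°
Leg 3: φ1=1.1151048, φ2=0.5160345, Δφ=-0.5990703, Δλ=4.7520097 rad; a=sin²(Δφ/2)+cosφ1·cosφ2·sin²(Δλ/2)=0.2708773847; c=2·atan2(√a, √(1-a))=1.094776391; dist=6371·c=6974.820 ≈ 6974.8 km; running total=23179.1 km
Leg 3 bearing: y=sinΔλ·cosφ2=-0.86910012, x=cosφ1·sinφ2-sinφ1·cosφ2·cosΔλ=0.18621573; θ=atan2(y, x)=-77.9065° <0 so +360° → 282.0935° ≈ 282.1°
Leg 4: φ1=0.5160345, φ2=1.3769513, Δφ=0.8609168, Δλ=-3.8609266 rad; a=sin²(Δφ/2)+cosφ1·cosφ2·sin²(Δλ/2)=0.3209223237; c=2·atan2(√a, √(1-a))=1.204504896; dist=6371·c=7673.901 ≈ 7673.9 km; running total=30853.0 km
Leg 4 bearing: y=sinΔλ·cosφ2=0.12692295, x=cosφ1·sinφ2-sinφ1·cosφ2·cosΔλ=0.92499476; θ=atan2(y, x)=7.8130° ≈ 7.8°
Leg 5: φ1=1.3769513, φ2=0.5856609, Δφ=-0.7912904, Δλ=0.4643344 rad; a=sin²(Δφ/2)+cosφ1·cosφ2·sin²(Δλ/2)=0.1570344426; c=2·atan2(√a, √(1-a))=0.814913808; dist=6371·c=5191.816 ≈ 5191.8 km; running total=36044.8 km
Leg 5 bearing: y=sinΔλ·cosφ2=0.37319588, x=cosφ1·sinφ2-sinφ1·cosφ2·cosΔλ=-0.62467859; θ=atan2(y, x)=149.1450° ≈ 149.1°
Leg 6: φ1=0.5856609, φ2=0.4068188, Δφ=-0.1788421, Δλ=3.0772022 rad; a=sin²(Δφ/2)+cosφ1·cosφ2·sin²(Δλ/2)=0.7725145092; c=2·atan2(√a, √(1-a))=2.147220052; dist=6371·c=13679.939 ≈ 13679.9 km; running total=49724.7 km
Leg 6 bearing: y=sinΔλ·cosφ2=0.05909430, x=cosφ1·sinφ2-sinφ1·cosφ2·cosΔλ=0.83633201; θ=atan2(y, x)=4.0417° ≈ 4.0°
Leg 7: φ1=0.4068188, φ2=0.5211763, Δφ=0.1143575, Δλ=-3.4693376 rad; a=sin²(Δφ/2)+cosφ1·cosφ2·sin²(Δλ/2)=0.7785226375; c=2·atan2(√a, √(1-a))=2.161620021; dist=6371·c=13771.681 ≈ 13771.7 km; running total=63496.4 km
Leg 7 bearing: y=sinΔλ·cosφ2=0.27917029, x=cosφ1·sinφ2-sinφ1·cosφ2·cosΔλ=0.78215376; θ=atan2(y, x)=19.6428° ≈ 19.6°

Leg 1: dist=9298.6 km, bearing=356.1°
Leg 2: dist=6905.7 km, bearing=330.3°
Leg 3: dist=6974.8 km, bearing=282.1°
Leg 4: dist=7673.9 km, bearing=7.8°
Leg 5: dist=5191.8 km, bearing=149.1°
Leg 6: dist=13679.9 km, bearing=4.0°
Leg 7: dist=13771.7 km, bearing=19.6°
Total: 63496.4 km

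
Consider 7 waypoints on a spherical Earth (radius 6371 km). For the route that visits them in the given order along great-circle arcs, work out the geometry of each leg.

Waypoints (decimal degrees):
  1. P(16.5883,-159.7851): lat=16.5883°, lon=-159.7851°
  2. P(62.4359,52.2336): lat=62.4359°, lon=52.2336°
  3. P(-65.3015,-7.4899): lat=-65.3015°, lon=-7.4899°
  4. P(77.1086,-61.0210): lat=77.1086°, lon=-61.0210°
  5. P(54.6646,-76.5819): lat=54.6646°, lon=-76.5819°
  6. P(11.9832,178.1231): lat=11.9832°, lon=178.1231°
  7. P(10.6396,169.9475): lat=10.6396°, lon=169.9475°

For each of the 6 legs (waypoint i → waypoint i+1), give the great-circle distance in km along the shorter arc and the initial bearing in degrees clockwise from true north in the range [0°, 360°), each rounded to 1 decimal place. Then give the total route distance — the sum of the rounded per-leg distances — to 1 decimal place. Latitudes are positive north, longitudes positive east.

Leg 1: φ1=0.2895205, φ2=1.0897120, Δφ=0.8001916, Δλ=3.7004244 rad; a=sin²(Δφ/2)+cosφ1·cosφ2·sin²(Δλ/2)=0.5614648702; c=2·atan2(√a, √(1-a))=1.694037805; dist=6371·c=10792.715 ≈ 10792.7 km; running total=10792.7 km
Leg 1 bearing: y=sinΔλ·cosφ2=-0.24534326, x=cosφ1·sinφ2-sinφ1·cosφ2·cosΔλ=0.96161061; θ=atan2(y, x)=-14.3130° <0 so +360° → 345.6870° ≈ 345.7°
Leg 2: φ1=1.0897120, φ2=-1.1397262, Δφ=-2.2294382, Δλ=-1.0423717 rad; a=sin²(Δφ/2)+cosφ1·cosφ2·sin²(Δλ/2)=0.8539564875; c=2·atan2(√a, √(1-a))=2.357335271; dist=6371·c=15018.583 ≈ 15018.6 km; running total=25811.3 km
Leg 2 bearing: y=sinΔλ·cosφ2=-0.36085047, x=cosφ1·sinφ2-sinφ1·cosφ2·cosΔλ=-0.60716238; θ=atan2(y, x)=-149.2760° <0 so +360° → 210.7240° ≈ 210.7°
Leg 3: φ1=-1.1397262, φ2=1.3457990, Δφ=2.4855251, Δλ=-0.9342939 rad; a=sin²(Δφ/2)+cosφ1·cosφ2·sin²(Δλ/2)=0.9151047368; c=2·atan2(√a, √(1-a))=2.550279676; dist=6371·c=16247.832 ≈ 16247.8 km; running total=42059.1 km
Leg 3 bearing: y=sinΔλ·cosφ2=-0.17941553, x=cosφ1·sinφ2-sinφ1·cosφ2·cosΔλ=0.52779001; θ=atan2(y, x)=-18.7748° <0 so +360° → 341.2252° ≈ 341.2°
Leg 4: φ1=1.3457990, φ2=0.9540773, Δφ=-0.3917217, Δλ=-0.2715889 rad; a=sin²(Δφ/2)+cosφ1·cosφ2·sin²(Δλ/2)=0.0402382682; c=2·atan2(√a, √(1-a))=0.403930019; dist=6371·c=2573.438 ≈ 2573.4 km; running total=44632.5 km
Leg 4 bearing: y=sinΔλ·cosφ2=-0.15515276, x=cosφ1·sinφ2-sinφ1·cosφ2·cosΔλ=-0.36111525; θ=atan2(y, x)=-156.7493° <0 so +360° → 203.2507° ≈ 203.3°
Leg 5: φ1=0.9540773, φ2=0.2091463, Δφ=-0.7449310, Δλ=4.4454409 rad; a=sin²(Δφ/2)+cosφ1·cosφ2·sin²(Δλ/2)=0.4899322345; c=2·atan2(√a, √(1-a))=1.550659435; dist=6371·c=9879.251 ≈ 9879.3 km; running total=54511.8 km
Leg 5 bearing: y=sinΔλ·cosφ2=-0.94356081, x=cosφ1·sinφ2-sinφ1·cosφ2·cosΔλ=0.33058669; θ=atan2(y, x)=-70.6915° <0 so +360° → 289.3085° ≈ 289.3°
Leg 6: φ1=0.2091463, φ2=0.1856961, Δφ=-0.0234502, Δλ=-0.1426911 rad; a=sin²(Δφ/2)+cosφ1·cosφ2·sin²(Δλ/2)=0.0050228384; c=2·atan2(√a, √(1-a))=0.141862900; dist=6371·c=903.809 ≈ 903.8 km; running total=55415.6 km
Leg 6 bearing: y=sinΔλ·cosφ2=-0.13976258, x=cosφ1·sinφ2-sinφ1·cosφ2·cosΔλ=-0.02137426; θ=atan2(y, x)=-98.6950° <0 so +360° → 261.3050° ≈ 261.3°

Leg 1: dist=10792.7 km, bearing=345.7°
Leg 2: dist=15018.6 km, bearing=210.7°
Leg 3: dist=16247.8 km, bearing=341.2°
Leg 4: dist=2573.4 km, bearing=203.3°
Leg 5: dist=9879.3 km, bearing=289.3°
Leg 6: dist=903.8 km, bearing=261.3°
Total: 55415.6 km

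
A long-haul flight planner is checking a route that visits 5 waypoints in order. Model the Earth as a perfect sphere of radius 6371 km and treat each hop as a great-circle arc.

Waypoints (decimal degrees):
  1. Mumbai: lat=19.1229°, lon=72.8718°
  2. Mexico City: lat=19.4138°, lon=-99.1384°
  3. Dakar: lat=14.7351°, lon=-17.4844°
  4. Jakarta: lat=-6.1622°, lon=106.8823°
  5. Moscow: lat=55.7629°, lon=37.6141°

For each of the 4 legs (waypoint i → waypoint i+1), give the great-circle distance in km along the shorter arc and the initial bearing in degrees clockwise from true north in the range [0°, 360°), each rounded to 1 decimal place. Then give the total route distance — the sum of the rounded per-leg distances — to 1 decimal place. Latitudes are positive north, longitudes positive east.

Leg 1: dist=15642.3 km, bearing=348.1°
Leg 2: dist=8614.4 km, bearing=78.6°
Leg 3: dist=13872.1 km, bearing=87.3°
Leg 4: dist=9310.0 km, bearing=328.0°
Total: 47438.8 km

Leg 1: φ1=0.3337576, φ2=0.3388347, Δφ=0.0050772, Δλ=-3.0021443 rad; a=sin²(Δφ/2)+cosφ1·cosφ2·sin²(Δλ/2)=0.8867796055; c=2·atan2(√a, √(1-a))=2.455234729; dist=6371·c=15642.300 ≈ 15642.3 km; running total=15642.3 km
Leg 1 bearing: y=sinΔλ·cosφ2=-0.13109381, x=cosφ1·sinφ2-sinφ1·cosφ2·cosΔλ=0.62001658; θ=atan2(y, x)=-11.9386° <0 so +360° → 348.0614° ≈ 348.1°
Leg 2: φ1=0.3388347, φ2=0.2571760, Δφ=-0.0816587, Δλ=1.4251311 rad; a=sin²(Δφ/2)+cosφ1·cosφ2·sin²(Δλ/2)=0.3915307224; c=2·atan2(√a, √(1-a))=1.352119086; dist=6371·c=8614.351 ≈ 8614.4 km; running total=24256.7 km
Leg 2 bearing: y=sinΔλ·cosφ2=0.95686999, x=cosφ1·sinφ2-sinφ1·cosφ2·cosΔλ=0.19322912; θ=atan2(y, x)=78.5833° ≈ 78.6°
Leg 3: φ1=0.2571760, φ2=-0.1075507, Δφ=-0.3647267, Δλ=2.1706084 rad; a=sin²(Δφ/2)+cosφ1·cosφ2·sin²(Δλ/2)=0.7850355389; c=2·atan2(√a, √(1-a))=2.177388691; dist=6371·c=13872.143 ≈ 13872.1 km; running total=38128.8 km
Leg 3 bearing: y=sinΔλ·cosφ2=0.82067231, x=cosφ1·sinφ2-sinφ1·cosφ2·cosΔλ=0.03893487; θ=atan2(y, x)=87.2838° ≈ 87.3°
Leg 4: φ1=-0.1075507, φ2=0.9732462, Δφ=1.0807969, Δλ=-1.2089582 rad; a=sin²(Δφ/2)+cosφ1·cosφ2·sin²(Δλ/2)=0.4453648501; c=2·atan2(√a, √(1-a))=1.461307402; dist=6371·c=9309.989 ≈ 9310.0 km; running total=47438.8 km
Leg 4 bearing: y=sinΔλ·cosφ2=-0.52618795, x=cosφ1·sinφ2-sinφ1·cosφ2·cosΔλ=0.84331859; θ=atan2(y, x)=-31.9621° <0 so +360° → 328.0379° ≈ 328.0°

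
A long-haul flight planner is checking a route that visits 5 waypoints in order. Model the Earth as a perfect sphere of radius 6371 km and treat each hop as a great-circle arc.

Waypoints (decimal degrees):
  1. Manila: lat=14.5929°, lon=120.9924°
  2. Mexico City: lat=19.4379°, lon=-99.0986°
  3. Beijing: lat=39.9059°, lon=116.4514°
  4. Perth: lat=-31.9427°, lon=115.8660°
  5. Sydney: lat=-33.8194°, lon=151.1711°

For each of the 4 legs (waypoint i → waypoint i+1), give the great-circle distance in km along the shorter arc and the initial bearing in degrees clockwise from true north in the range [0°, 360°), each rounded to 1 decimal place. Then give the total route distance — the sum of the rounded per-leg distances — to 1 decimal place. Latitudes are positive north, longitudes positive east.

Leg 1: φ1=0.2546942, φ2=0.3392554, Δφ=0.0845612, Δλ=-3.8413126 rad; a=sin²(Δφ/2)+cosφ1·cosφ2·sin²(Δλ/2)=0.8071503583; c=2·atan2(√a, √(1-a))=2.232295777; dist=6371·c=14221.956 ≈ 14222.0 km; running total=14222.0 km
Leg 1 bearing: y=sinΔλ·cosφ2=0.60729703, x=cosφ1·sinφ2-sinφ1·cosφ2·cosΔλ=0.50381043; θ=atan2(y, x)=50.3211° ≈ 50.3°
Leg 2: φ1=0.3392554, φ2=0.6964893, Δφ=0.3572340, Δλ=3.7620572 rad; a=sin²(Δφ/2)+cosφ1·cosφ2·sin²(Δλ/2)=0.6875270878; c=2·atan2(√a, √(1-a))=1.955251542; dist=6371·c=12456.908 ≈ 12456.9 km; running total=26678.9 km
Leg 2 bearing: y=sinΔλ·cosφ2=-0.44600153, x=cosφ1·sinφ2-sinφ1·cosφ2·cosΔλ=0.81266045; θ=atan2(y, x)=-28.7587° <0 so +360° → 331.2413° ≈ 331.2°
Leg 3: φ1=0.6964893, φ2=-0.5575053, Δφ=-1.2539946, Δλ=-0.0102172 rad; a=sin²(Δφ/2)+cosφ1·cosφ2·sin²(Δλ/2)=0.3442524822; c=2·atan2(√a, √(1-a))=1.254030388; dist=6371·c=7989.428 ≈ 7989.4 km; running total=34668.3 km
Leg 3 bearing: y=sinΔλ·cosφ2=-0.00866990, x=cosφ1·sinφ2-sinφ1·cosφ2·cosΔλ=-0.95020823; θ=atan2(y, x)=-179.4772° <0 so +360° → 180.5228° ≈ 180.5°
Leg 4: φ1=-0.5575053, φ2=-0.5902599, Δφ=-0.0327546, Δλ=0.6161902 rad; a=sin²(Δφ/2)+cosφ1·cosφ2·sin²(Δλ/2)=0.0650973598; c=2·atan2(√a, √(1-a))=0.515988796; dist=6371·c=3287.365 ≈ 3287.4 km; running total=37955.7 km
Leg 4 bearing: y=sinΔλ·cosφ2=0.48014219, x=cosφ1·sinφ2-sinφ1·cosφ2·cosΔλ=-0.11358807; θ=atan2(y, x)=103.3099° ≈ 103.3°

Leg 1: dist=14222.0 km, bearing=50.3°
Leg 2: dist=12456.9 km, bearing=331.2°
Leg 3: dist=7989.4 km, bearing=180.5°
Leg 4: dist=3287.4 km, bearing=103.3°
Total: 37955.7 km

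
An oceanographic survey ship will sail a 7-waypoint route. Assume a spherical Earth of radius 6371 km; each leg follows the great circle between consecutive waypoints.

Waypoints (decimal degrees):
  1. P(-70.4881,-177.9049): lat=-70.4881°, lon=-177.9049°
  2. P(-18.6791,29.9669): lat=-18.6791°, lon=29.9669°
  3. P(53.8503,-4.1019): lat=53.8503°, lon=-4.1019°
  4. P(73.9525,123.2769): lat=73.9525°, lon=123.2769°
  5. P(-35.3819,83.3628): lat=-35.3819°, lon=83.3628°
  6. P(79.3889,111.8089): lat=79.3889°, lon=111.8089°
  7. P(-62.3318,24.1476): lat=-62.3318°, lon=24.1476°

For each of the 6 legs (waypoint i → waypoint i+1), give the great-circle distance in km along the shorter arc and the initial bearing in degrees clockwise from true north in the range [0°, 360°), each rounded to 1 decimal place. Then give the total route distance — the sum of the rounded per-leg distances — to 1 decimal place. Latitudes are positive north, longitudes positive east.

Leg 1: dist=9866.3 km, bearing=206.3°
Leg 2: dist=8696.7 km, bearing=340.3°
Leg 3: dist=5269.4 km, bearing=17.4°
Leg 4: dist=12515.7 km, bearing=214.5°
Leg 5: dist=12889.7 km, bearing=5.6°
Leg 6: dist=16691.9 km, bearing=248.6°
Total: 65929.7 km

Leg 1: φ1=-1.2302494, φ2=-0.3260118, Δφ=0.9042376, Δλ=3.6280473 rad; a=sin²(Δφ/2)+cosφ1·cosφ2·sin²(Δλ/2)=0.4889148689; c=2·atan2(√a, √(1-a))=1.548624248; dist=6371·c=9866.285 ≈ 9866.3 km; running total=9866.3 km
Leg 1 bearing: y=sinΔλ·cosφ2=-0.44287051, x=cosφ1·sinφ2-sinφ1·cosφ2·cosΔλ=-0.89631144; θ=atan2(y, x)=-153.7059° <0 so +360° → 206.2941° ≈ 206.3°
Leg 2: φ1=-0.3260118, φ2=0.9398650, Δφ=1.2658768, Δλ=-0.5946127 rad; a=sin²(Δφ/2)+cosφ1·cosφ2·sin²(Δλ/2)=0.3978486722; c=2·atan2(√a, √(1-a))=1.365045042; dist=6371·c=8696.702 ≈ 8696.7 km; running total=18563.0 km
Leg 2 bearing: y=sinΔλ·cosφ2=-0.33045322, x=cosφ1·sinφ2-sinφ1·cosφ2·cosΔλ=0.92144511; θ=atan2(y, x)=-19.7291° <0 so +360° → 340.2709° ≈ 340.3°
Leg 3: φ1=0.9398650, φ2=1.2907146, Δφ=0.3508496, Δλ=2.2231795 rad; a=sin²(Δφ/2)+cosφ1·cosφ2·sin²(Δλ/2)=0.1614910386; c=2·atan2(√a, √(1-a))=0.827093203; dist=6371·c=5269.411 ≈ 5269.4 km; running total=23832.4 km
Leg 3 bearing: y=sinΔλ·cosφ2=0.21966546, x=cosφ1·sinφ2-sinφ1·cosφ2·cosΔλ=0.70241997; θ=atan2(y, x)=17.3659° ≈ 17.4°
Leg 4: φ1=1.2907146, φ2=-0.6175307, Δφ=-1.9082453, Δλ=-0.6966325 rad; a=sin²(Δφ/2)+cosφ1·cosφ2·sin²(Δλ/2)=0.6917964145; c=2·atan2(√a, √(1-a))=1.964479933; dist=6371·c=12515.702 ≈ 12515.7 km; running total=36348.1 km
Leg 4 bearing: y=sinΔλ·cosφ2=-0.52313469, x=cosφ1·sinφ2-sinφ1·cosφ2·cosΔλ=-0.76104312; θ=atan2(y, x)=-145.4957° <0 so +360° → 214.5043° ≈ 214.5°
Leg 5: φ1=-0.6175307, φ2=1.3855977, Δφ=2.0031283, Δλ=0.4964781 rad; a=sin²(Δφ/2)+cosφ1·cosφ2·sin²(Δλ/2)=0.7185577905; c=2·atan2(√a, √(1-a))=2.023185462; dist=6371·c=12889.715 ≈ 12889.7 km; running total=49237.8 km
Leg 5 bearing: y=sinΔλ·cosφ2=0.08771259, x=cosφ1·sinφ2-sinφ1·cosφ2·cosΔλ=0.89511813; θ=atan2(y, x)=5.5965° ≈ 5.6°
Leg 6: φ1=1.3855977, φ2=-1.0878951, Δφ=-2.4734928, Δλ=-1.5299783 rad; a=sin²(Δφ/2)+cosφ1·cosφ2·sin²(Δλ/2)=0.9335086709; c=2·atan2(√a, √(1-a))=2.619981176; dist=6371·c=16691.900 ≈ 16691.9 km; running total=65929.7 km
Leg 6 bearing: y=sinΔλ·cosφ2=-0.46396379, x=cosφ1·sinφ2-sinφ1·cosφ2·cosΔλ=-0.18171001; θ=atan2(y, x)=-111.3876° <0 so +360° → 248.6124° ≈ 248.6°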